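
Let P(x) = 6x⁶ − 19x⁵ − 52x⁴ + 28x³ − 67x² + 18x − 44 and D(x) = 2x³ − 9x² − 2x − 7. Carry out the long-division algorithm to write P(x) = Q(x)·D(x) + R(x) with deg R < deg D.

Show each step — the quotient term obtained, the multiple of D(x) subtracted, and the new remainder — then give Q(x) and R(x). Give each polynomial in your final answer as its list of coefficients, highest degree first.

Q = [3, 4, -5, 6]; R = [5, -5, -2]

Step 1: lead(6x⁶ − 19x⁵ − 52x⁴ + 28x³ − 67x² + 18x − 44) ÷ lead(D) = 6x⁶ ÷ 2x³ = 3x³. Subtract (3x³)·D = 6x⁶ − 27x⁵ − 6x⁴ − 21x³. Remainder: 8x⁵ − 46x⁴ + 49x³ − 67x² + 18x − 44.
Step 2: lead(8x⁵ − 46x⁴ + 49x³ − 67x² + 18x − 44) ÷ lead(D) = 8x⁵ ÷ 2x³ = 4x². Subtract (4x²)·D = 8x⁵ − 36x⁴ − 8x³ − 28x². Remainder: −10x⁴ + 57x³ − 39x² + 18x − 44.
Step 3: lead(−10x⁴ + 57x³ − 39x² + 18x − 44) ÷ lead(D) = −10x⁴ ÷ 2x³ = −5x. Subtract (−5x)·D = −10x⁴ + 45x³ + 10x² + 35x. Remainder: 12x³ − 49x² − 17x − 44.
Step 4: lead(12x³ − 49x² − 17x − 44) ÷ lead(D) = 12x³ ÷ 2x³ = 6. Subtract (6)·D = 12x³ − 54x² − 12x − 42. Remainder: 5x² − 5x − 2.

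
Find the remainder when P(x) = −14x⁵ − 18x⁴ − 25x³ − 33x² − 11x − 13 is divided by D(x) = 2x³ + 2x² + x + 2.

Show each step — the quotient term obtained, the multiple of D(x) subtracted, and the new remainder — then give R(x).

Step 1: lead(−14x⁵ − 18x⁴ − 25x³ − 33x² − 11x − 13) ÷ lead(D) = −14x⁵ ÷ 2x³ = −7x². Subtract (−7x²)·D = −14x⁵ − 14x⁴ − 7x³ − 14x². Remainder: −4x⁴ − 18x³ − 19x² − 11x − 13.
Step 2: lead(−4x⁴ − 18x³ − 19x² − 11x − 13) ÷ lead(D) = −4x⁴ ÷ 2x³ = −2x. Subtract (−2x)·D = −4x⁴ − 4x³ − 2x² − 4x. Remainder: −14x³ − 17x² − 7x − 13.
Step 3: lead(−14x³ − 17x² − 7x − 13) ÷ lead(D) = −14x³ ÷ 2x³ = −7. Subtract (−7)·D = −14x³ − 14x² − 7x − 14. Remainder: −3x² + 1.

R(x) = −3x² + 1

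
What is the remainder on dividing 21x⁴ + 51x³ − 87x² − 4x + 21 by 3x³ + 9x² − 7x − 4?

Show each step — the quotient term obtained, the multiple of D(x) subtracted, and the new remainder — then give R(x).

R(x) = −2x² − 4x + 5

Step 1: lead(21x⁴ + 51x³ − 87x² − 4x + 21) ÷ lead(D) = 21x⁴ ÷ 3x³ = 7x. Subtract (7x)·D = 21x⁴ + 63x³ − 49x² − 28x. Remainder: −12x³ − 38x² + 24x + 21.
Step 2: lead(−12x³ − 38x² + 24x + 21) ÷ lead(D) = −12x³ ÷ 3x³ = −4. Subtract (−4)·D = −12x³ − 36x² + 28x + 16. Remainder: −2x² − 4x + 5.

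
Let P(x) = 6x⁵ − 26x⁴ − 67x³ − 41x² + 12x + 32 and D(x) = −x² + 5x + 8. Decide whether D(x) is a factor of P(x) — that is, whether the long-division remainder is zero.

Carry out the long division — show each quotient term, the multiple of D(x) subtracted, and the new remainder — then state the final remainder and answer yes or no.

R(x) = 0, so D(x) is a factor of P(x). yes

Step 1: lead(6x⁵ − 26x⁴ − 67x³ − 41x² + 12x + 32) ÷ lead(D) = 6x⁵ ÷ −x² = −6x³. Subtract (−6x³)·D = 6x⁵ − 30x⁴ − 48x³. Remainder: 4x⁴ − 19x³ − 41x² + 12x + 32.
Step 2: lead(4x⁴ − 19x³ − 41x² + 12x + 32) ÷ lead(D) = 4x⁴ ÷ −x² = −4x². Subtract (−4x²)·D = 4x⁴ − 20x³ − 32x². Remainder: x³ − 9x² + 12x + 32.
Step 3: lead(x³ − 9x² + 12x + 32) ÷ lead(D) = x³ ÷ −x² = −x. Subtract (−x)·D = x³ − 5x² − 8x. Remainder: −4x² + 20x + 32.
Step 4: lead(−4x² + 20x + 32) ÷ lead(D) = −4x² ÷ −x² = 4. Subtract (4)·D = −4x² + 20x + 32. Remainder: 0.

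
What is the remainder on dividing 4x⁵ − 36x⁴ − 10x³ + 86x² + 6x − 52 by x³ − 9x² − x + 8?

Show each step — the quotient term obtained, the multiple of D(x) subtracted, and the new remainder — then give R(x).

R(x) = −4

Step 1: lead(4x⁵ − 36x⁴ − 10x³ + 86x² + 6x − 52) ÷ lead(D) = 4x⁵ ÷ x³ = 4x². Subtract (4x²)·D = 4x⁵ − 36x⁴ − 4x³ + 32x². Remainder: −6x³ + 54x² + 6x − 52.
Step 2: lead(−6x³ + 54x² + 6x − 52) ÷ lead(D) = −6x³ ÷ x³ = −6. Subtract (−6)·D = −6x³ + 54x² + 6x − 48. Remainder: −4.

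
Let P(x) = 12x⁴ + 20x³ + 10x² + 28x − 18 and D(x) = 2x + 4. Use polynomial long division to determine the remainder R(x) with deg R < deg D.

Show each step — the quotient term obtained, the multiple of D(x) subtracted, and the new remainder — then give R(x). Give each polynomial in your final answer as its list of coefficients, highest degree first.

Step 1: lead(12x⁴ + 20x³ + 10x² + 28x − 18) ÷ lead(D) = 12x⁴ ÷ 2x = 6x³. Subtract (6x³)·D = 12x⁴ + 24x³. Remainder: −4x³ + 10x² + 28x − 18.
Step 2: lead(−4x³ + 10x² + 28x − 18) ÷ lead(D) = −4x³ ÷ 2x = −2x². Subtract (−2x²)·D = −4x³ − 8x². Remainder: 18x² + 28x − 18.
Step 3: lead(18x² + 28x − 18) ÷ lead(D) = 18x² ÷ 2x = 9x. Subtract (9x)·D = 18x² + 36x. Remainder: −8x − 18.
Step 4: lead(−8x − 18) ÷ lead(D) = −8x ÷ 2x = −4. Subtract (−4)·D = −8x − 16. Remainder: −2.

R = [-2]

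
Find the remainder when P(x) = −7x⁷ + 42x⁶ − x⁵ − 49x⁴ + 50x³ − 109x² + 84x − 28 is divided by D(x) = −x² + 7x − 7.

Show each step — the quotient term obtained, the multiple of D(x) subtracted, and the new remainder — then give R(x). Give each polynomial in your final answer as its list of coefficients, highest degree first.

R = [0]

Step 1: lead(−7x⁷ + 42x⁶ − x⁵ − 49x⁴ + 50x³ − 109x² + 84x − 28) ÷ lead(D) = −7x⁷ ÷ −x² = 7x⁵. Subtract (7x⁵)·D = −7x⁷ + 49x⁶ − 49x⁵. Remainder: −7x⁶ + 48x⁵ − 49x⁴ + 50x³ − 109x² + 84x − 28.
Step 2: lead(−7x⁶ + 48x⁵ − 49x⁴ + 50x³ − 109x² + 84x − 28) ÷ lead(D) = −7x⁶ ÷ −x² = 7x⁴. Subtract (7x⁴)·D = −7x⁶ + 49x⁵ − 49x⁴. Remainder: −x⁵ + 50x³ − 109x² + 84x − 28.
Step 3: lead(−x⁵ + 50x³ − 109x² + 84x − 28) ÷ lead(D) = −x⁵ ÷ −x² = x³. Subtract (x³)·D = −x⁵ + 7x⁴ − 7x³. Remainder: −7x⁴ + 57x³ − 109x² + 84x − 28.
Step 4: lead(−7x⁴ + 57x³ − 109x² + 84x − 28) ÷ lead(D) = −7x⁴ ÷ −x² = 7x². Subtract (7x²)·D = −7x⁴ + 49x³ − 49x². Remainder: 8x³ − 60x² + 84x − 28.
Step 5: lead(8x³ − 60x² + 84x − 28) ÷ lead(D) = 8x³ ÷ −x² = −8x. Subtract (−8x)·D = 8x³ − 56x² + 56x. Remainder: −4x² + 28x − 28.
Step 6: lead(−4x² + 28x − 28) ÷ lead(D) = −4x² ÷ −x² = 4. Subtract (4)·D = −4x² + 28x − 28. Remainder: 0.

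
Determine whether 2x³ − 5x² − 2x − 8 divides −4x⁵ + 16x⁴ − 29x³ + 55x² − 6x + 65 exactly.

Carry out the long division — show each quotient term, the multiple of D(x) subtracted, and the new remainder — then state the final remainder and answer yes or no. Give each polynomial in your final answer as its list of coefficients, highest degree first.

Step 1: lead(−4x⁵ + 16x⁴ − 29x³ + 55x² − 6x + 65) ÷ lead(D) = −4x⁵ ÷ 2x³ = −2x². Subtract (−2x²)·D = −4x⁵ + 10x⁴ + 4x³ + 16x². Remainder: 6x⁴ − 33x³ + 39x² − 6x + 65.
Step 2: lead(6x⁴ − 33x³ + 39x² − 6x + 65) ÷ lead(D) = 6x⁴ ÷ 2x³ = 3x. Subtract (3x)·D = 6x⁴ − 15x³ − 6x² − 24x. Remainder: −18x³ + 45x² + 18x + 65.
Step 3: lead(−18x³ + 45x² + 18x + 65) ÷ lead(D) = −18x³ ÷ 2x³ = −9. Subtract (−9)·D = −18x³ + 45x² + 18x + 72. Remainder: −7.

R = [-7], so D(x) is not a factor of P(x). no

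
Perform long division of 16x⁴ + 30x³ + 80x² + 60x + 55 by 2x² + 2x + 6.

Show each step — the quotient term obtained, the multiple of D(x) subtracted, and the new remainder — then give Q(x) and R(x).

Q(x) = 8x² + 7x + 9; R(x) = 1

Step 1: lead(16x⁴ + 30x³ + 80x² + 60x + 55) ÷ lead(D) = 16x⁴ ÷ 2x² = 8x². Subtract (8x²)·D = 16x⁴ + 16x³ + 48x². Remainder: 14x³ + 32x² + 60x + 55.
Step 2: lead(14x³ + 32x² + 60x + 55) ÷ lead(D) = 14x³ ÷ 2x² = 7x. Subtract (7x)·D = 14x³ + 14x² + 42x. Remainder: 18x² + 18x + 55.
Step 3: lead(18x² + 18x + 55) ÷ lead(D) = 18x² ÷ 2x² = 9. Subtract (9)·D = 18x² + 18x + 54. Remainder: 1.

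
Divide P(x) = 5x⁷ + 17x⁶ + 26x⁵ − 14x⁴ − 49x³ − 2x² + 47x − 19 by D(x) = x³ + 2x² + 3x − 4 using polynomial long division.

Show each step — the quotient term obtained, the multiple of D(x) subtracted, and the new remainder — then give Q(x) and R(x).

Step 1: lead(5x⁷ + 17x⁶ + 26x⁵ − 14x⁴ − 49x³ − 2x² + 47x − 19) ÷ lead(D) = 5x⁷ ÷ x³ = 5x⁴. Subtract (5x⁴)·D = 5x⁷ + 10x⁶ + 15x⁵ − 20x⁴. Remainder: 7x⁶ + 11x⁵ + 6x⁴ − 49x³ − 2x² + 47x − 19.
Step 2: lead(7x⁶ + 11x⁵ + 6x⁴ − 49x³ − 2x² + 47x − 19) ÷ lead(D) = 7x⁶ ÷ x³ = 7x³. Subtract (7x³)·D = 7x⁶ + 14x⁵ + 21x⁴ − 28x³. Remainder: −3x⁵ − 15x⁴ − 21x³ − 2x² + 47x − 19.
Step 3: lead(−3x⁵ − 15x⁴ − 21x³ − 2x² + 47x − 19) ÷ lead(D) = −3x⁵ ÷ x³ = −3x². Subtract (−3x²)·D = −3x⁵ − 6x⁴ − 9x³ + 12x². Remainder: −9x⁴ − 12x³ − 14x² + 47x − 19.
Step 4: lead(−9x⁴ − 12x³ − 14x² + 47x − 19) ÷ lead(D) = −9x⁴ ÷ x³ = −9x. Subtract (−9x)·D = −9x⁴ − 18x³ − 27x² + 36x. Remainder: 6x³ + 13x² + 11x − 19.
Step 5: lead(6x³ + 13x² + 11x − 19) ÷ lead(D) = 6x³ ÷ x³ = 6. Subtract (6)·D = 6x³ + 12x² + 18x − 24. Remainder: x² − 7x + 5.

Q(x) = 5x⁴ + 7x³ − 3x² − 9x + 6; R(x) = x² − 7x + 5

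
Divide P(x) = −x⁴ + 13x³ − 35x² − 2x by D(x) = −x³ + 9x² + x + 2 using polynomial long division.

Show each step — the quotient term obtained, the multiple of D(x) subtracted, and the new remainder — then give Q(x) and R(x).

Q(x) = x − 4; R(x) = 8

Step 1: lead(−x⁴ + 13x³ − 35x² − 2x) ÷ lead(D) = −x⁴ ÷ −x³ = x. Subtract (x)·D = −x⁴ + 9x³ + x² + 2x. Remainder: 4x³ − 36x² − 4x.
Step 2: lead(4x³ − 36x² − 4x) ÷ lead(D) = 4x³ ÷ −x³ = −4. Subtract (−4)·D = 4x³ − 36x² − 4x − 8. Remainder: 8.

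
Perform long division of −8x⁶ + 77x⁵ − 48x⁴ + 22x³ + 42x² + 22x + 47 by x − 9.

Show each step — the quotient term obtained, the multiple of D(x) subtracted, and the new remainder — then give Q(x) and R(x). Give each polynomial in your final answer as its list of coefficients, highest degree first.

Step 1: lead(−8x⁶ + 77x⁵ − 48x⁴ + 22x³ + 42x² + 22x + 47) ÷ lead(D) = −8x⁶ ÷ x = −8x⁵. Subtract (−8x⁵)·D = −8x⁶ + 72x⁵. Remainder: 5x⁵ − 48x⁴ + 22x³ + 42x² + 22x + 47.
Step 2: lead(5x⁵ − 48x⁴ + 22x³ + 42x² + 22x + 47) ÷ lead(D) = 5x⁵ ÷ x = 5x⁴. Subtract (5x⁴)·D = 5x⁵ − 45x⁴. Remainder: −3x⁴ + 22x³ + 42x² + 22x + 47.
Step 3: lead(−3x⁴ + 22x³ + 42x² + 22x + 47) ÷ lead(D) = −3x⁴ ÷ x = −3x³. Subtract (−3x³)·D = −3x⁴ + 27x³. Remainder: −5x³ + 42x² + 22x + 47.
Step 4: lead(−5x³ + 42x² + 22x + 47) ÷ lead(D) = −5x³ ÷ x = −5x². Subtract (−5x²)·D = −5x³ + 45x². Remainder: −3x² + 22x + 47.
Step 5: lead(−3x² + 22x + 47) ÷ lead(D) = −3x² ÷ x = −3x. Subtract (−3x)·D = −3x² + 27x. Remainder: −5x + 47.
Step 6: lead(−5x + 47) ÷ lead(D) = −5x ÷ x = −5. Subtract (−5)·D = −5x + 45. Remainder: 2.

Q = [-8, 5, -3, -5, -3, -5]; R = [2]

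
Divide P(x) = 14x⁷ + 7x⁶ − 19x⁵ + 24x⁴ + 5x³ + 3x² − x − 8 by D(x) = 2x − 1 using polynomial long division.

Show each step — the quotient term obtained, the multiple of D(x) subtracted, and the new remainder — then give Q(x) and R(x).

Step 1: lead(14x⁷ + 7x⁶ − 19x⁵ + 24x⁴ + 5x³ + 3x² − x − 8) ÷ lead(D) = 14x⁷ ÷ 2x = 7x⁶. Subtract (7x⁶)·D = 14x⁷ − 7x⁶. Remainder: 14x⁶ − 19x⁵ + 24x⁴ + 5x³ + 3x² − x − 8.
Step 2: lead(14x⁶ − 19x⁵ + 24x⁴ + 5x³ + 3x² − x − 8) ÷ lead(D) = 14x⁶ ÷ 2x = 7x⁵. Subtract (7x⁵)·D = 14x⁶ − 7x⁵. Remainder: −12x⁵ + 24x⁴ + 5x³ + 3x² − x − 8.
Step 3: lead(−12x⁵ + 24x⁴ + 5x³ + 3x² − x − 8) ÷ lead(D) = −12x⁵ ÷ 2x = −6x⁴. Subtract (−6x⁴)·D = −12x⁵ + 6x⁴. Remainder: 18x⁴ + 5x³ + 3x² − x − 8.
Step 4: lead(18x⁴ + 5x³ + 3x² − x − 8) ÷ lead(D) = 18x⁴ ÷ 2x = 9x³. Subtract (9x³)·D = 18x⁴ − 9x³. Remainder: 14x³ + 3x² − x − 8.
Step 5: lead(14x³ + 3x² − x − 8) ÷ lead(D) = 14x³ ÷ 2x = 7x². Subtract (7x²)·D = 14x³ − 7x². Remainder: 10x² − x − 8.
Step 6: lead(10x² − x − 8) ÷ lead(D) = 10x² ÷ 2x = 5x. Subtract (5x)·D = 10x² − 5x. Remainder: 4x − 8.
Step 7: lead(4x − 8) ÷ lead(D) = 4x ÷ 2x = 2. Subtract (2)·D = 4x − 2. Remainder: −6.

Q(x) = 7x⁶ + 7x⁵ − 6x⁴ + 9x³ + 7x² + 5x + 2; R(x) = −6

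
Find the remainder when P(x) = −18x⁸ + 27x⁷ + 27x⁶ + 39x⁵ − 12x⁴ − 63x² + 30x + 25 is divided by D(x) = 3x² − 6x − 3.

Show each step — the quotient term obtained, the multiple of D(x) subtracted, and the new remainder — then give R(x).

R(x) = 1

Step 1: lead(−18x⁸ + 27x⁷ + 27x⁶ + 39x⁵ − 12x⁴ − 63x² + 30x + 25) ÷ lead(D) = −18x⁸ ÷ 3x² = −6x⁶. Subtract (−6x⁶)·D = −18x⁸ + 36x⁷ + 18x⁶. Remainder: −9x⁷ + 9x⁶ + 39x⁵ − 12x⁴ − 63x² + 30x + 25.
Step 2: lead(−9x⁷ + 9x⁶ + 39x⁵ − 12x⁴ − 63x² + 30x + 25) ÷ lead(D) = −9x⁷ ÷ 3x² = −3x⁵. Subtract (−3x⁵)·D = −9x⁷ + 18x⁶ + 9x⁵. Remainder: −9x⁶ + 30x⁵ − 12x⁴ − 63x² + 30x + 25.
Step 3: lead(−9x⁶ + 30x⁵ − 12x⁴ − 63x² + 30x + 25) ÷ lead(D) = −9x⁶ ÷ 3x² = −3x⁴. Subtract (−3x⁴)·D = −9x⁶ + 18x⁵ + 9x⁴. Remainder: 12x⁵ − 21x⁴ − 63x² + 30x + 25.
Step 4: lead(12x⁵ − 21x⁴ − 63x² + 30x + 25) ÷ lead(D) = 12x⁵ ÷ 3x² = 4x³. Subtract (4x³)·D = 12x⁵ − 24x⁴ − 12x³. Remainder: 3x⁴ + 12x³ − 63x² + 30x + 25.
Step 5: lead(3x⁴ + 12x³ − 63x² + 30x + 25) ÷ lead(D) = 3x⁴ ÷ 3x² = x². Subtract (x²)·D = 3x⁴ − 6x³ − 3x². Remainder: 18x³ − 60x² + 30x + 25.
Step 6: lead(18x³ − 60x² + 30x + 25) ÷ lead(D) = 18x³ ÷ 3x² = 6x. Subtract (6x)·D = 18x³ − 36x² − 18x. Remainder: −24x² + 48x + 25.
Step 7: lead(−24x² + 48x + 25) ÷ lead(D) = −24x² ÷ 3x² = −8. Subtract (−8)·D = −24x² + 48x + 24. Remainder: 1.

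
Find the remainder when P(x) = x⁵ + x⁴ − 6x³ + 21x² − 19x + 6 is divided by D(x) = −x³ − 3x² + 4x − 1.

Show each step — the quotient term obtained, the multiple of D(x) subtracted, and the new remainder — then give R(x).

Step 1: lead(x⁵ + x⁴ − 6x³ + 21x² − 19x + 6) ÷ lead(D) = x⁵ ÷ −x³ = −x². Subtract (−x²)·D = x⁵ + 3x⁴ − 4x³ + x². Remainder: −2x⁴ − 2x³ + 20x² − 19x + 6.
Step 2: lead(−2x⁴ − 2x³ + 20x² − 19x + 6) ÷ lead(D) = −2x⁴ ÷ −x³ = 2x. Subtract (2x)·D = −2x⁴ − 6x³ + 8x² − 2x. Remainder: 4x³ + 12x² − 17x + 6.
Step 3: lead(4x³ + 12x² − 17x + 6) ÷ lead(D) = 4x³ ÷ −x³ = −4. Subtract (−4)·D = 4x³ + 12x² − 16x + 4. Remainder: −x + 2.

R(x) = −x + 2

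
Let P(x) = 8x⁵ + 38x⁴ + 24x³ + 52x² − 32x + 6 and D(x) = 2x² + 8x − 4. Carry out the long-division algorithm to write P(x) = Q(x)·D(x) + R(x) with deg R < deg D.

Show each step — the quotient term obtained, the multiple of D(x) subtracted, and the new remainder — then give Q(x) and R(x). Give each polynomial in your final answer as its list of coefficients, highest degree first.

Step 1: lead(8x⁵ + 38x⁴ + 24x³ + 52x² − 32x + 6) ÷ lead(D) = 8x⁵ ÷ 2x² = 4x³. Subtract (4x³)·D = 8x⁵ + 32x⁴ − 16x³. Remainder: 6x⁴ + 40x³ + 52x² − 32x + 6.
Step 2: lead(6x⁴ + 40x³ + 52x² − 32x + 6) ÷ lead(D) = 6x⁴ ÷ 2x² = 3x². Subtract (3x²)·D = 6x⁴ + 24x³ − 12x². Remainder: 16x³ + 64x² − 32x + 6.
Step 3: lead(16x³ + 64x² − 32x + 6) ÷ lead(D) = 16x³ ÷ 2x² = 8x. Subtract (8x)·D = 16x³ + 64x² − 32x. Remainder: 6.

Q = [4, 3, 8, 0]; R = [6]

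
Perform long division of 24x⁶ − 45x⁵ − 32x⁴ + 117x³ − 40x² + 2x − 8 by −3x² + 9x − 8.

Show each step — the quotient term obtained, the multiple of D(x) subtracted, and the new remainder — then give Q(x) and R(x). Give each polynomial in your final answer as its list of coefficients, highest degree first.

Step 1: lead(24x⁶ − 45x⁵ − 32x⁴ + 117x³ − 40x² + 2x − 8) ÷ lead(D) = 24x⁶ ÷ −3x² = −8x⁴. Subtract (−8x⁴)·D = 24x⁶ − 72x⁵ + 64x⁴. Remainder: 27x⁵ − 96x⁴ + 117x³ − 40x² + 2x − 8.
Step 2: lead(27x⁵ − 96x⁴ + 117x³ − 40x² + 2x − 8) ÷ lead(D) = 27x⁵ ÷ −3x² = −9x³. Subtract (−9x³)·D = 27x⁵ − 81x⁴ + 72x³. Remainder: −15x⁴ + 45x³ − 40x² + 2x − 8.
Step 3: lead(−15x⁴ + 45x³ − 40x² + 2x − 8) ÷ lead(D) = −15x⁴ ÷ −3x² = 5x². Subtract (5x²)·D = −15x⁴ + 45x³ − 40x². Remainder: 2x − 8.

Q = [-8, -9, 5, 0, 0]; R = [2, -8]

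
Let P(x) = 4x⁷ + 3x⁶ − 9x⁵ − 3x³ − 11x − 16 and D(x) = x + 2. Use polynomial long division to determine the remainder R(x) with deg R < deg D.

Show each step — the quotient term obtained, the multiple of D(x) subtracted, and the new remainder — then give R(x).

R(x) = −2

Step 1: lead(4x⁷ + 3x⁶ − 9x⁵ − 3x³ − 11x − 16) ÷ lead(D) = 4x⁷ ÷ x = 4x⁶. Subtract (4x⁶)·D = 4x⁷ + 8x⁶. Remainder: −5x⁶ − 9x⁵ − 3x³ − 11x − 16.
Step 2: lead(−5x⁶ − 9x⁵ − 3x³ − 11x − 16) ÷ lead(D) = −5x⁶ ÷ x = −5x⁵. Subtract (−5x⁵)·D = −5x⁶ − 10x⁵. Remainder: x⁵ − 3x³ − 11x − 16.
Step 3: lead(x⁵ − 3x³ − 11x − 16) ÷ lead(D) = x⁵ ÷ x = x⁴. Subtract (x⁴)·D = x⁵ + 2x⁴. Remainder: −2x⁴ − 3x³ − 11x − 16.
Step 4: lead(−2x⁴ − 3x³ − 11x − 16) ÷ lead(D) = −2x⁴ ÷ x = −2x³. Subtract (−2x³)·D = −2x⁴ − 4x³. Remainder: x³ − 11x − 16.
Step 5: lead(x³ − 11x − 16) ÷ lead(D) = x³ ÷ x = x². Subtract (x²)·D = x³ + 2x². Remainder: −2x² − 11x − 16.
Step 6: lead(−2x² − 11x − 16) ÷ lead(D) = −2x² ÷ x = −2x. Subtract (−2x)·D = −2x² − 4x. Remainder: −7x − 16.
Step 7: lead(−7x − 16) ÷ lead(D) = −7x ÷ x = −7. Subtract (−7)·D = −7x − 14. Remainder: −2.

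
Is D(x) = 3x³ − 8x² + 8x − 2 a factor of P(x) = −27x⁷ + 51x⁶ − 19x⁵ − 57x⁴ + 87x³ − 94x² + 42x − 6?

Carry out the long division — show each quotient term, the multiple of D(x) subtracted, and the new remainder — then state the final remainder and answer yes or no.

R(x) = 0, so D(x) is a factor of P(x). yes

Step 1: lead(−27x⁷ + 51x⁶ − 19x⁵ − 57x⁴ + 87x³ − 94x² + 42x − 6) ÷ lead(D) = −27x⁷ ÷ 3x³ = −9x⁴. Subtract (−9x⁴)·D = −27x⁷ + 72x⁶ − 72x⁵ + 18x⁴. Remainder: −21x⁶ + 53x⁵ − 75x⁴ + 87x³ − 94x² + 42x − 6.
Step 2: lead(−21x⁶ + 53x⁵ − 75x⁴ + 87x³ − 94x² + 42x − 6) ÷ lead(D) = −21x⁶ ÷ 3x³ = −7x³. Subtract (−7x³)·D = −21x⁶ + 56x⁵ − 56x⁴ + 14x³. Remainder: −3x⁵ − 19x⁴ + 73x³ − 94x² + 42x − 6.
Step 3: lead(−3x⁵ − 19x⁴ + 73x³ − 94x² + 42x − 6) ÷ lead(D) = −3x⁵ ÷ 3x³ = −x². Subtract (−x²)·D = −3x⁵ + 8x⁴ − 8x³ + 2x². Remainder: −27x⁴ + 81x³ − 96x² + 42x − 6.
Step 4: lead(−27x⁴ + 81x³ − 96x² + 42x − 6) ÷ lead(D) = −27x⁴ ÷ 3x³ = −9x. Subtract (−9x)·D = −27x⁴ + 72x³ − 72x² + 18x. Remainder: 9x³ − 24x² + 24x − 6.
Step 5: lead(9x³ − 24x² + 24x − 6) ÷ lead(D) = 9x³ ÷ 3x³ = 3. Subtract (3)·D = 9x³ − 24x² + 24x − 6. Remainder: 0.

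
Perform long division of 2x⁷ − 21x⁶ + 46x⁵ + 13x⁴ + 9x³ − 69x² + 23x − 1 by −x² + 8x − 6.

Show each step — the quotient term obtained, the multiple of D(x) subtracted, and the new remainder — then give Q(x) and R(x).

Q(x) = −2x⁵ + 5x⁴ + 6x³ + 5x² − 5x − 1; R(x) = x − 7

Step 1: lead(2x⁷ − 21x⁶ + 46x⁵ + 13x⁴ + 9x³ − 69x² + 23x − 1) ÷ lead(D) = 2x⁷ ÷ −x² = −2x⁵. Subtract (−2x⁵)·D = 2x⁷ − 16x⁶ + 12x⁵. Remainder: −5x⁶ + 34x⁵ + 13x⁴ + 9x³ − 69x² + 23x − 1.
Step 2: lead(−5x⁶ + 34x⁵ + 13x⁴ + 9x³ − 69x² + 23x − 1) ÷ lead(D) = −5x⁶ ÷ −x² = 5x⁴. Subtract (5x⁴)·D = −5x⁶ + 40x⁵ − 30x⁴. Remainder: −6x⁵ + 43x⁴ + 9x³ − 69x² + 23x − 1.
Step 3: lead(−6x⁵ + 43x⁴ + 9x³ − 69x² + 23x − 1) ÷ lead(D) = −6x⁵ ÷ −x² = 6x³. Subtract (6x³)·D = −6x⁵ + 48x⁴ − 36x³. Remainder: −5x⁴ + 45x³ − 69x² + 23x − 1.
Step 4: lead(−5x⁴ + 45x³ − 69x² + 23x − 1) ÷ lead(D) = −5x⁴ ÷ −x² = 5x². Subtract (5x²)·D = −5x⁴ + 40x³ − 30x². Remainder: 5x³ − 39x² + 23x − 1.
Step 5: lead(5x³ − 39x² + 23x − 1) ÷ lead(D) = 5x³ ÷ −x² = −5x. Subtract (−5x)·D = 5x³ − 40x² + 30x. Remainder: x² − 7x − 1.
Step 6: lead(x² − 7x − 1) ÷ lead(D) = x² ÷ −x² = −1. Subtract (−1)·D = x² − 8x + 6. Remainder: x − 7.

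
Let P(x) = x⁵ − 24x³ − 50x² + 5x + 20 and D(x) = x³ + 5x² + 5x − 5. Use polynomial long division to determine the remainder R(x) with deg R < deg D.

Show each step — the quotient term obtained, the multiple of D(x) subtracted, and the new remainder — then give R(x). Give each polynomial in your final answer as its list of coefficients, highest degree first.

R = [0]

Step 1: lead(x⁵ − 24x³ − 50x² + 5x + 20) ÷ lead(D) = x⁵ ÷ x³ = x². Subtract (x²)·D = x⁵ + 5x⁴ + 5x³ − 5x². Remainder: −5x⁴ − 29x³ − 45x² + 5x + 20.
Step 2: lead(−5x⁴ − 29x³ − 45x² + 5x + 20) ÷ lead(D) = −5x⁴ ÷ x³ = −5x. Subtract (−5x)·D = −5x⁴ − 25x³ − 25x² + 25x. Remainder: −4x³ − 20x² − 20x + 20.
Step 3: lead(−4x³ − 20x² − 20x + 20) ÷ lead(D) = −4x³ ÷ x³ = −4. Subtract (−4)·D = −4x³ − 20x² − 20x + 20. Remainder: 0.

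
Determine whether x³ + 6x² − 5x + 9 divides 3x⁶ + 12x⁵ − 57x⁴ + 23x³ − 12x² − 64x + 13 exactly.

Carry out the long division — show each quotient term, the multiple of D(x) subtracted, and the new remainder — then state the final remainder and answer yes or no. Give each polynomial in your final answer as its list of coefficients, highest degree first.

Step 1: lead(3x⁶ + 12x⁵ − 57x⁴ + 23x³ − 12x² − 64x + 13) ÷ lead(D) = 3x⁶ ÷ x³ = 3x³. Subtract (3x³)·D = 3x⁶ + 18x⁵ − 15x⁴ + 27x³. Remainder: −6x⁵ − 42x⁴ − 4x³ − 12x² − 64x + 13.
Step 2: lead(−6x⁵ − 42x⁴ − 4x³ − 12x² − 64x + 13) ÷ lead(D) = −6x⁵ ÷ x³ = −6x². Subtract (−6x²)·D = −6x⁵ − 36x⁴ + 30x³ − 54x². Remainder: −6x⁴ − 34x³ + 42x² − 64x + 13.
Step 3: lead(−6x⁴ − 34x³ + 42x² − 64x + 13) ÷ lead(D) = −6x⁴ ÷ x³ = −6x. Subtract (−6x)·D = −6x⁴ − 36x³ + 30x² − 54x. Remainder: 2x³ + 12x² − 10x + 13.
Step 4: lead(2x³ + 12x² − 10x + 13) ÷ lead(D) = 2x³ ÷ x³ = 2. Subtract (2)·D = 2x³ + 12x² − 10x + 18. Remainder: −5.

R = [-5], so D(x) is not a factor of P(x). no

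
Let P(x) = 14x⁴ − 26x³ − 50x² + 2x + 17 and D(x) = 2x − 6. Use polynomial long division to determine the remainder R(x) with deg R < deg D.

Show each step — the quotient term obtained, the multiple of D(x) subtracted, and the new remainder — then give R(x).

R(x) = 5

Step 1: lead(14x⁴ − 26x³ − 50x² + 2x + 17) ÷ lead(D) = 14x⁴ ÷ 2x = 7x³. Subtract (7x³)·D = 14x⁴ − 42x³. Remainder: 16x³ − 50x² + 2x + 17.
Step 2: lead(16x³ − 50x² + 2x + 17) ÷ lead(D) = 16x³ ÷ 2x = 8x². Subtract (8x²)·D = 16x³ − 48x². Remainder: −2x² + 2x + 17.
Step 3: lead(−2x² + 2x + 17) ÷ lead(D) = −2x² ÷ 2x = −x. Subtract (−x)·D = −2x² + 6x. Remainder: −4x + 17.
Step 4: lead(−4x + 17) ÷ lead(D) = −4x ÷ 2x = −2. Subtract (−2)·D = −4x + 12. Remainder: 5.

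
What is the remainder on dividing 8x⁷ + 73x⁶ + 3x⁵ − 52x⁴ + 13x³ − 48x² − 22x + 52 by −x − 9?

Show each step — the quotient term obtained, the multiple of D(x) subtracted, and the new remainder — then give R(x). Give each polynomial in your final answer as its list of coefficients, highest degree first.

R = [7]

Step 1: lead(8x⁷ + 73x⁶ + 3x⁵ − 52x⁴ + 13x³ − 48x² − 22x + 52) ÷ lead(D) = 8x⁷ ÷ −x = −8x⁶. Subtract (−8x⁶)·D = 8x⁷ + 72x⁶. Remainder: x⁶ + 3x⁵ − 52x⁴ + 13x³ − 48x² − 22x + 52.
Step 2: lead(x⁶ + 3x⁵ − 52x⁴ + 13x³ − 48x² − 22x + 52) ÷ lead(D) = x⁶ ÷ −x = −x⁵. Subtract (−x⁵)·D = x⁶ + 9x⁵. Remainder: −6x⁵ − 52x⁴ + 13x³ − 48x² − 22x + 52.
Step 3: lead(−6x⁵ − 52x⁴ + 13x³ − 48x² − 22x + 52) ÷ lead(D) = −6x⁵ ÷ −x = 6x⁴. Subtract (6x⁴)·D = −6x⁵ − 54x⁴. Remainder: 2x⁴ + 13x³ − 48x² − 22x + 52.
Step 4: lead(2x⁴ + 13x³ − 48x² − 22x + 52) ÷ lead(D) = 2x⁴ ÷ −x = −2x³. Subtract (−2x³)·D = 2x⁴ + 18x³. Remainder: −5x³ − 48x² − 22x + 52.
Step 5: lead(−5x³ − 48x² − 22x + 52) ÷ lead(D) = −5x³ ÷ −x = 5x². Subtract (5x²)·D = −5x³ − 45x². Remainder: −3x² − 22x + 52.
Step 6: lead(−3x² − 22x + 52) ÷ lead(D) = −3x² ÷ −x = 3x. Subtract (3x)·D = −3x² − 27x. Remainder: 5x + 52.
Step 7: lead(5x + 52) ÷ lead(D) = 5x ÷ −x = −5. Subtract (−5)·D = 5x + 45. Remainder: 7.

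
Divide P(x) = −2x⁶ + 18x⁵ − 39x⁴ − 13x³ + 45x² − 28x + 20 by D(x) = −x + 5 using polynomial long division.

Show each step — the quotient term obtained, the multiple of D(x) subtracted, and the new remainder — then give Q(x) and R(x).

Q(x) = 2x⁵ − 8x⁴ − x³ + 8x² − 5x + 3; R(x) = 5

Step 1: lead(−2x⁶ + 18x⁵ − 39x⁴ − 13x³ + 45x² − 28x + 20) ÷ lead(D) = −2x⁶ ÷ −x = 2x⁵. Subtract (2x⁵)·D = −2x⁶ + 10x⁵. Remainder: 8x⁵ − 39x⁴ − 13x³ + 45x² − 28x + 20.
Step 2: lead(8x⁵ − 39x⁴ − 13x³ + 45x² − 28x + 20) ÷ lead(D) = 8x⁵ ÷ −x = −8x⁴. Subtract (−8x⁴)·D = 8x⁵ − 40x⁴. Remainder: x⁴ − 13x³ + 45x² − 28x + 20.
Step 3: lead(x⁴ − 13x³ + 45x² − 28x + 20) ÷ lead(D) = x⁴ ÷ −x = −x³. Subtract (−x³)·D = x⁴ − 5x³. Remainder: −8x³ + 45x² − 28x + 20.
Step 4: lead(−8x³ + 45x² − 28x + 20) ÷ lead(D) = −8x³ ÷ −x = 8x². Subtract (8x²)·D = −8x³ + 40x². Remainder: 5x² − 28x + 20.
Step 5: lead(5x² − 28x + 20) ÷ lead(D) = 5x² ÷ −x = −5x. Subtract (−5x)·D = 5x² − 25x. Remainder: −3x + 20.
Step 6: lead(−3x + 20) ÷ lead(D) = −3x ÷ −x = 3. Subtract (3)·D = −3x + 15. Remainder: 5.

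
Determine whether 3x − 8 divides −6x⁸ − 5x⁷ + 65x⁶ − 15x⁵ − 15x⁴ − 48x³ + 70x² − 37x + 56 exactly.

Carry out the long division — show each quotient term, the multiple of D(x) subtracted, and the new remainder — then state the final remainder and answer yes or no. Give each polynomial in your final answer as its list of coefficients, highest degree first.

R = [0], so D(x) is a factor of P(x). yes

Step 1: lead(−6x⁸ − 5x⁷ + 65x⁶ − 15x⁵ − 15x⁴ − 48x³ + 70x² − 37x + 56) ÷ lead(D) = −6x⁸ ÷ 3x = −2x⁷. Subtract (−2x⁷)·D = −6x⁸ + 16x⁷. Remainder: −21x⁷ + 65x⁶ − 15x⁵ − 15x⁴ − 48x³ + 70x² − 37x + 56.
Step 2: lead(−21x⁷ + 65x⁶ − 15x⁵ − 15x⁴ − 48x³ + 70x² − 37x + 56) ÷ lead(D) = −21x⁷ ÷ 3x = −7x⁶. Subtract (−7x⁶)·D = −21x⁷ + 56x⁶. Remainder: 9x⁶ − 15x⁵ − 15x⁴ − 48x³ + 70x² − 37x + 56.
Step 3: lead(9x⁶ − 15x⁵ − 15x⁴ − 48x³ + 70x² − 37x + 56) ÷ lead(D) = 9x⁶ ÷ 3x = 3x⁵. Subtract (3x⁵)·D = 9x⁶ − 24x⁵. Remainder: 9x⁵ − 15x⁴ − 48x³ + 70x² − 37x + 56.
Step 4: lead(9x⁵ − 15x⁴ − 48x³ + 70x² − 37x + 56) ÷ lead(D) = 9x⁵ ÷ 3x = 3x⁴. Subtract (3x⁴)·D = 9x⁵ − 24x⁴. Remainder: 9x⁴ − 48x³ + 70x² − 37x + 56.
Step 5: lead(9x⁴ − 48x³ + 70x² − 37x + 56) ÷ lead(D) = 9x⁴ ÷ 3x = 3x³. Subtract (3x³)·D = 9x⁴ − 24x³. Remainder: −24x³ + 70x² − 37x + 56.
Step 6: lead(−24x³ + 70x² − 37x + 56) ÷ lead(D) = −24x³ ÷ 3x = −8x². Subtract (−8x²)·D = −24x³ + 64x². Remainder: 6x² − 37x + 56.
Step 7: lead(6x² − 37x + 56) ÷ lead(D) = 6x² ÷ 3x = 2x. Subtract (2x)·D = 6x² − 16x. Remainder: −21x + 56.
Step 8: lead(−21x + 56) ÷ lead(D) = −21x ÷ 3x = −7. Subtract (−7)·D = −21x + 56. Remainder: 0.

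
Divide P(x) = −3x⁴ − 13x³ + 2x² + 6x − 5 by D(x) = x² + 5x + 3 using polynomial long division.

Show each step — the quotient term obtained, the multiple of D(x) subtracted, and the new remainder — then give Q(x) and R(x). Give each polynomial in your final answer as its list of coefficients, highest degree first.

Q = [-3, 2, 1]; R = [-5, -8]

Step 1: lead(−3x⁴ − 13x³ + 2x² + 6x − 5) ÷ lead(D) = −3x⁴ ÷ x² = −3x². Subtract (−3x²)·D = −3x⁴ − 15x³ − 9x². Remainder: 2x³ + 11x² + 6x − 5.
Step 2: lead(2x³ + 11x² + 6x − 5) ÷ lead(D) = 2x³ ÷ x² = 2x. Subtract (2x)·D = 2x³ + 10x² + 6x. Remainder: x² − 5.
Step 3: lead(x² − 5) ÷ lead(D) = x² ÷ x² = 1. Subtract (1)·D = x² + 5x + 3. Remainder: −5x − 8.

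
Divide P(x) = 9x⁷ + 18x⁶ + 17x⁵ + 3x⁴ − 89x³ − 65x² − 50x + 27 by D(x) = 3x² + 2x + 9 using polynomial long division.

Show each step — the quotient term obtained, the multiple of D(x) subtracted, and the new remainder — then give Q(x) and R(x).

Step 1: lead(9x⁷ + 18x⁶ + 17x⁵ + 3x⁴ − 89x³ − 65x² − 50x + 27) ÷ lead(D) = 9x⁷ ÷ 3x² = 3x⁵. Subtract (3x⁵)·D = 9x⁷ + 6x⁶ + 27x⁵. Remainder: 12x⁶ − 10x⁵ + 3x⁴ − 89x³ − 65x² − 50x + 27.
Step 2: lead(12x⁶ − 10x⁵ + 3x⁴ − 89x³ − 65x² − 50x + 27) ÷ lead(D) = 12x⁶ ÷ 3x² = 4x⁴. Subtract (4x⁴)·D = 12x⁶ + 8x⁵ + 36x⁴. Remainder: −18x⁵ − 33x⁴ − 89x³ − 65x² − 50x + 27.
Step 3: lead(−18x⁵ − 33x⁴ − 89x³ − 65x² − 50x + 27) ÷ lead(D) = −18x⁵ ÷ 3x² = −6x³. Subtract (−6x³)·D = −18x⁵ − 12x⁴ − 54x³. Remainder: −21x⁴ − 35x³ − 65x² − 50x + 27.
Step 4: lead(−21x⁴ − 35x³ − 65x² − 50x + 27) ÷ lead(D) = −21x⁴ ÷ 3x² = −7x². Subtract (−7x²)·D = −21x⁴ − 14x³ − 63x². Remainder: −21x³ − 2x² − 50x + 27.
Step 5: lead(−21x³ − 2x² − 50x + 27) ÷ lead(D) = −21x³ ÷ 3x² = −7x. Subtract (−7x)·D = −21x³ − 14x² − 63x. Remainder: 12x² + 13x + 27.
Step 6: lead(12x² + 13x + 27) ÷ lead(D) = 12x² ÷ 3x² = 4. Subtract (4)·D = 12x² + 8x + 36. Remainder: 5x − 9.

Q(x) = 3x⁵ + 4x⁴ − 6x³ − 7x² − 7x + 4; R(x) = 5x − 9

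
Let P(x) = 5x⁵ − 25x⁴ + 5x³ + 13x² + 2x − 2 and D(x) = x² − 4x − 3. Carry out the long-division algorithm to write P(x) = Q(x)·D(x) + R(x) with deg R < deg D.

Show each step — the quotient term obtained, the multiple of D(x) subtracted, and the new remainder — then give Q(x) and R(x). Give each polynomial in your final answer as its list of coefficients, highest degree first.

Q = [5, -5, 0, -2]; R = [-6, -8]

Step 1: lead(5x⁵ − 25x⁴ + 5x³ + 13x² + 2x − 2) ÷ lead(D) = 5x⁵ ÷ x² = 5x³. Subtract (5x³)·D = 5x⁵ − 20x⁴ − 15x³. Remainder: −5x⁴ + 20x³ + 13x² + 2x − 2.
Step 2: lead(−5x⁴ + 20x³ + 13x² + 2x − 2) ÷ lead(D) = −5x⁴ ÷ x² = −5x². Subtract (−5x²)·D = −5x⁴ + 20x³ + 15x². Remainder: −2x² + 2x − 2.
Step 3: lead(−2x² + 2x − 2) ÷ lead(D) = −2x² ÷ x² = −2. Subtract (−2)·D = −2x² + 8x + 6. Remainder: −6x − 8.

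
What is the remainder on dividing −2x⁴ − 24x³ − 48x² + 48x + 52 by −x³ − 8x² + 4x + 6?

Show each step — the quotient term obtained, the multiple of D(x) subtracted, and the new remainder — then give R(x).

Step 1: lead(−2x⁴ − 24x³ − 48x² + 48x + 52) ÷ lead(D) = −2x⁴ ÷ −x³ = 2x. Subtract (2x)·D = −2x⁴ − 16x³ + 8x² + 12x. Remainder: −8x³ − 56x² + 36x + 52.
Step 2: lead(−8x³ − 56x² + 36x + 52) ÷ lead(D) = −8x³ ÷ −x³ = 8. Subtract (8)·D = −8x³ − 64x² + 32x + 48. Remainder: 8x² + 4x + 4.

R(x) = 8x² + 4x + 4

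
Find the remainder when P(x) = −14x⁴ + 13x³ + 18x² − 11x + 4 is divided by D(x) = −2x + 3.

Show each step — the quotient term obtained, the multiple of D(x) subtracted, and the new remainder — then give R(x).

Step 1: lead(−14x⁴ + 13x³ + 18x² − 11x + 4) ÷ lead(D) = −14x⁴ ÷ −2x = 7x³. Subtract (7x³)·D = −14x⁴ + 21x³. Remainder: −8x³ + 18x² − 11x + 4.
Step 2: lead(−8x³ + 18x² − 11x + 4) ÷ lead(D) = −8x³ ÷ −2x = 4x². Subtract (4x²)·D = −8x³ + 12x². Remainder: 6x² − 11x + 4.
Step 3: lead(6x² − 11x + 4) ÷ lead(D) = 6x² ÷ −2x = −3x. Subtract (−3x)·D = 6x² − 9x. Remainder: −2x + 4.
Step 4: lead(−2x + 4) ÷ lead(D) = −2x ÷ −2x = 1. Subtract (1)·D = −2x + 3. Remainder: 1.

R(x) = 1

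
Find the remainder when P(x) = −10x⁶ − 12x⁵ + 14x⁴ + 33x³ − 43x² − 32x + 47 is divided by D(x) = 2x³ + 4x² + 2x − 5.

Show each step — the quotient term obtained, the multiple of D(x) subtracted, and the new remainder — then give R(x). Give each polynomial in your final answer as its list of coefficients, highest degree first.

Step 1: lead(−10x⁶ − 12x⁵ + 14x⁴ + 33x³ − 43x² − 32x + 47) ÷ lead(D) = −10x⁶ ÷ 2x³ = −5x³. Subtract (−5x³)·D = −10x⁶ − 20x⁵ − 10x⁴ + 25x³. Remainder: 8x⁵ + 24x⁴ + 8x³ − 43x² − 32x + 47.
Step 2: lead(8x⁵ + 24x⁴ + 8x³ − 43x² − 32x + 47) ÷ lead(D) = 8x⁵ ÷ 2x³ = 4x². Subtract (4x²)·D = 8x⁵ + 16x⁴ + 8x³ − 20x². Remainder: 8x⁴ − 23x² − 32x + 47.
Step 3: lead(8x⁴ − 23x² − 32x + 47) ÷ lead(D) = 8x⁴ ÷ 2x³ = 4x. Subtract (4x)·D = 8x⁴ + 16x³ + 8x² − 20x. Remainder: −16x³ − 31x² − 12x + 47.
Step 4: lead(−16x³ − 31x² − 12x + 47) ÷ lead(D) = −16x³ ÷ 2x³ = −8. Subtract (−8)·D = −16x³ − 32x² − 16x + 40. Remainder: x² + 4x + 7.

R = [1, 4, 7]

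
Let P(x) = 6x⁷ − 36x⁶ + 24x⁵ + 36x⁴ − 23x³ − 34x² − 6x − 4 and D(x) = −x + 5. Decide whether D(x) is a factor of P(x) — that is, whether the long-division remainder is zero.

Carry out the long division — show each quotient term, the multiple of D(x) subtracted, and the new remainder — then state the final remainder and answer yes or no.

R(x) = −9, so D(x) is not a factor of P(x). no

Step 1: lead(6x⁷ − 36x⁶ + 24x⁵ + 36x⁴ − 23x³ − 34x² − 6x − 4) ÷ lead(D) = 6x⁷ ÷ −x = −6x⁶. Subtract (−6x⁶)·D = 6x⁷ − 30x⁶. Remainder: −6x⁶ + 24x⁵ + 36x⁴ − 23x³ − 34x² − 6x − 4.
Step 2: lead(−6x⁶ + 24x⁵ + 36x⁴ − 23x³ − 34x² − 6x − 4) ÷ lead(D) = −6x⁶ ÷ −x = 6x⁵. Subtract (6x⁵)·D = −6x⁶ + 30x⁵. Remainder: −6x⁵ + 36x⁴ − 23x³ − 34x² − 6x − 4.
Step 3: lead(−6x⁵ + 36x⁴ − 23x³ − 34x² − 6x − 4) ÷ lead(D) = −6x⁵ ÷ −x = 6x⁴. Subtract (6x⁴)·D = −6x⁵ + 30x⁴. Remainder: 6x⁴ − 23x³ − 34x² − 6x − 4.
Step 4: lead(6x⁴ − 23x³ − 34x² − 6x − 4) ÷ lead(D) = 6x⁴ ÷ −x = −6x³. Subtract (−6x³)·D = 6x⁴ − 30x³. Remainder: 7x³ − 34x² − 6x − 4.
Step 5: lead(7x³ − 34x² − 6x − 4) ÷ lead(D) = 7x³ ÷ −x = −7x². Subtract (−7x²)·D = 7x³ − 35x². Remainder: x² − 6x − 4.
Step 6: lead(x² − 6x − 4) ÷ lead(D) = x² ÷ −x = −x. Subtract (−x)·D = x² − 5x. Remainder: −x − 4.
Step 7: lead(−x − 4) ÷ lead(D) = −x ÷ −x = 1. Subtract (1)·D = −x + 5. Remainder: −9.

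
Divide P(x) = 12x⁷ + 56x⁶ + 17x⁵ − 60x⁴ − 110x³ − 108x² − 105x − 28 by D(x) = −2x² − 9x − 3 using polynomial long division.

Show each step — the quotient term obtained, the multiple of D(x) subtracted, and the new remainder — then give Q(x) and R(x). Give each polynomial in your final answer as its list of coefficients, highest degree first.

Q = [-6, -1, 5, 9, 7, 9]; R = [-3, -1]

Step 1: lead(12x⁷ + 56x⁶ + 17x⁵ − 60x⁴ − 110x³ − 108x² − 105x − 28) ÷ lead(D) = 12x⁷ ÷ −2x² = −6x⁵. Subtract (−6x⁵)·D = 12x⁷ + 54x⁶ + 18x⁵. Remainder: 2x⁶ − x⁵ − 60x⁴ − 110x³ − 108x² − 105x − 28.
Step 2: lead(2x⁶ − x⁵ − 60x⁴ − 110x³ − 108x² − 105x − 28) ÷ lead(D) = 2x⁶ ÷ −2x² = −x⁴. Subtract (−x⁴)·D = 2x⁶ + 9x⁵ + 3x⁴. Remainder: −10x⁵ − 63x⁴ − 110x³ − 108x² − 105x − 28.
Step 3: lead(−10x⁵ − 63x⁴ − 110x³ − 108x² − 105x − 28) ÷ lead(D) = −10x⁵ ÷ −2x² = 5x³. Subtract (5x³)·D = −10x⁵ − 45x⁴ − 15x³. Remainder: −18x⁴ − 95x³ − 108x² − 105x − 28.
Step 4: lead(−18x⁴ − 95x³ − 108x² − 105x − 28) ÷ lead(D) = −18x⁴ ÷ −2x² = 9x². Subtract (9x²)·D = −18x⁴ − 81x³ − 27x². Remainder: −14x³ − 81x² − 105x − 28.
Step 5: lead(−14x³ − 81x² − 105x − 28) ÷ lead(D) = −14x³ ÷ −2x² = 7x. Subtract (7x)·D = −14x³ − 63x² − 21x. Remainder: −18x² − 84x − 28.
Step 6: lead(−18x² − 84x − 28) ÷ lead(D) = −18x² ÷ −2x² = 9. Subtract (9)·D = −18x² − 81x − 27. Remainder: −3x − 1.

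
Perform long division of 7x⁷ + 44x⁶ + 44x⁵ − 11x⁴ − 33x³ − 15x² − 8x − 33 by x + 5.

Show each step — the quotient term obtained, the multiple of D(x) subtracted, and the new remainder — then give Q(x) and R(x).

Q(x) = 7x⁶ + 9x⁵ − x⁴ − 6x³ − 3x² − 8; R(x) = 7

Step 1: lead(7x⁷ + 44x⁶ + 44x⁵ − 11x⁴ − 33x³ − 15x² − 8x − 33) ÷ lead(D) = 7x⁷ ÷ x = 7x⁶. Subtract (7x⁶)·D = 7x⁷ + 35x⁶. Remainder: 9x⁶ + 44x⁵ − 11x⁴ − 33x³ − 15x² − 8x − 33.
Step 2: lead(9x⁶ + 44x⁵ − 11x⁴ − 33x³ − 15x² − 8x − 33) ÷ lead(D) = 9x⁶ ÷ x = 9x⁵. Subtract (9x⁵)·D = 9x⁶ + 45x⁵. Remainder: −x⁵ − 11x⁴ − 33x³ − 15x² − 8x − 33.
Step 3: lead(−x⁵ − 11x⁴ − 33x³ − 15x² − 8x − 33) ÷ lead(D) = −x⁵ ÷ x = −x⁴. Subtract (−x⁴)·D = −x⁵ − 5x⁴. Remainder: −6x⁴ − 33x³ − 15x² − 8x − 33.
Step 4: lead(−6x⁴ − 33x³ − 15x² − 8x − 33) ÷ lead(D) = −6x⁴ ÷ x = −6x³. Subtract (−6x³)·D = −6x⁴ − 30x³. Remainder: −3x³ − 15x² − 8x − 33.
Step 5: lead(−3x³ − 15x² − 8x − 33) ÷ lead(D) = −3x³ ÷ x = −3x². Subtract (−3x²)·D = −3x³ − 15x². Remainder: −8x − 33.
Step 6: lead(−8x − 33) ÷ lead(D) = −8x ÷ x = −8. Subtract (−8)·D = −8x − 40. Remainder: 7.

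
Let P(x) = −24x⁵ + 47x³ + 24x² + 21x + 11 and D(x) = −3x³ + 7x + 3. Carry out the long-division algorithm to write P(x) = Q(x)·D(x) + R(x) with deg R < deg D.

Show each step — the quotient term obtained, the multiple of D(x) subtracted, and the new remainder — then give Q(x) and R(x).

Step 1: lead(−24x⁵ + 47x³ + 24x² + 21x + 11) ÷ lead(D) = −24x⁵ ÷ −3x³ = 8x². Subtract (8x²)·D = −24x⁵ + 56x³ + 24x². Remainder: −9x³ + 21x + 11.
Step 2: lead(−9x³ + 21x + 11) ÷ lead(D) = −9x³ ÷ −3x³ = 3. Subtract (3)·D = −9x³ + 21x + 9. Remainder: 2.

Q(x) = 8x² + 3; R(x) = 2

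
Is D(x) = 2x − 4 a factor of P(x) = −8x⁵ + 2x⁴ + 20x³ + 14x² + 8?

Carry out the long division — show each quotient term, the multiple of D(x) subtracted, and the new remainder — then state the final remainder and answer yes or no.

R(x) = 0, so D(x) is a factor of P(x). yes

Step 1: lead(−8x⁵ + 2x⁴ + 20x³ + 14x² + 8) ÷ lead(D) = −8x⁵ ÷ 2x = −4x⁴. Subtract (−4x⁴)·D = −8x⁵ + 16x⁴. Remainder: −14x⁴ + 20x³ + 14x² + 8.
Step 2: lead(−14x⁴ + 20x³ + 14x² + 8) ÷ lead(D) = −14x⁴ ÷ 2x = −7x³. Subtract (−7x³)·D = −14x⁴ + 28x³. Remainder: −8x³ + 14x² + 8.
Step 3: lead(−8x³ + 14x² + 8) ÷ lead(D) = −8x³ ÷ 2x = −4x². Subtract (−4x²)·D = −8x³ + 16x². Remainder: −2x² + 8.
Step 4: lead(−2x² + 8) ÷ lead(D) = −2x² ÷ 2x = −x. Subtract (−x)·D = −2x² + 4x. Remainder: −4x + 8.
Step 5: lead(−4x + 8) ÷ lead(D) = −4x ÷ 2x = −2. Subtract (−2)·D = −4x + 8. Remainder: 0.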